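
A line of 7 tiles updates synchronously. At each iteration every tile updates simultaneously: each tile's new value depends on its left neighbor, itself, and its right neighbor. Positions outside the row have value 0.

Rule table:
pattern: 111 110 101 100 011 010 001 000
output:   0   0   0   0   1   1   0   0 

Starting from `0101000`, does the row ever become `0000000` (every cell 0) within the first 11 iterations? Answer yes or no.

no

0101000  (fixed point — unchanged through iteration 11)
iteration 11 is 0101000, still not uniform 0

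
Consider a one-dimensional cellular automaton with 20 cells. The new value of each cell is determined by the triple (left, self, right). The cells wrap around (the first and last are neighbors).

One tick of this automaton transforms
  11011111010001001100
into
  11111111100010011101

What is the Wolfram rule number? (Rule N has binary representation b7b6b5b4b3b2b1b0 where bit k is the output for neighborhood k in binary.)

234

position 4: 111 → 1  (bit 7 = 1)
position 1: 110 → 1  (bit 6 = 1)
position 2: 101 → 1  (bit 5 = 1)
position 10: 100 → 0  (bit 4 = 0)
position 0: 011 → 1  (bit 3 = 1)
position 9: 010 → 0  (bit 2 = 0)
position 12: 001 → 1  (bit 1 = 1)
position 11: 000 → 0  (bit 0 = 0)
bits b7..b0 = 11101010 = 234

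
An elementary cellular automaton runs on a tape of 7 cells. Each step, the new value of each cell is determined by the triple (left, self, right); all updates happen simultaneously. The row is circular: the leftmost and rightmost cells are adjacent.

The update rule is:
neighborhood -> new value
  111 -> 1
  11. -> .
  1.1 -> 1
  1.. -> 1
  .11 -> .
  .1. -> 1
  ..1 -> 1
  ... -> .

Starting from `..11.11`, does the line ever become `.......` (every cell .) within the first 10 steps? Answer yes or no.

no

11..1..
..11111
11.111.
..1.1.1
1111111
1111111  (fixed point — unchanged through step 10)
step 10 is 1111111, still not uniform .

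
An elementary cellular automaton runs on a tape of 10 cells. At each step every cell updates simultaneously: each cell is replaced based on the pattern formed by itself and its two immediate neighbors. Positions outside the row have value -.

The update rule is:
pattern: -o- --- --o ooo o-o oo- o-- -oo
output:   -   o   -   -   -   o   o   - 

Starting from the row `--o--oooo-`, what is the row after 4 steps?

o--o----oo
-o--ooo--o
--o---oo--
o--oo--ooo

o--oo--ooo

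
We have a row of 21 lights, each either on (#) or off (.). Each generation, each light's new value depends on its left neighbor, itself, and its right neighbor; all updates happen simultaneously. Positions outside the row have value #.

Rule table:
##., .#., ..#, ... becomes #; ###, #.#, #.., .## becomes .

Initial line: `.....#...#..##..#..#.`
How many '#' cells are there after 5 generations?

14

generation 1: .#####.###.#.#.##.##.
generation 2: .....#...#.#.#..#..#.
generation 3: .#####.###.#.#.##.##.  (repeats generation 1; period 2)
generation 5: .#####.###.#.#.##.##.
count of #: 14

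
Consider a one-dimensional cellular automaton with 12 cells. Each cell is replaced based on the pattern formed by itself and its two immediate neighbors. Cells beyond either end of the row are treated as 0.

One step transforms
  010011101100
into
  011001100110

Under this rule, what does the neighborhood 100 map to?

1

At position 2 the neighborhood is 100; the next row has 1 there.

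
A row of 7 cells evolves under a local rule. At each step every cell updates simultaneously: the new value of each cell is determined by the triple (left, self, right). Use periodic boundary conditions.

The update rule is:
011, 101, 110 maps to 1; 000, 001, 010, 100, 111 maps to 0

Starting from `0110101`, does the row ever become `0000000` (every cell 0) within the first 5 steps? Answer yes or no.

yes

step 1: 1111010
step 2: 1001101
step 3: 1001111
step 4: 1001000
step 5: 0000000
all cells are 0 at step 5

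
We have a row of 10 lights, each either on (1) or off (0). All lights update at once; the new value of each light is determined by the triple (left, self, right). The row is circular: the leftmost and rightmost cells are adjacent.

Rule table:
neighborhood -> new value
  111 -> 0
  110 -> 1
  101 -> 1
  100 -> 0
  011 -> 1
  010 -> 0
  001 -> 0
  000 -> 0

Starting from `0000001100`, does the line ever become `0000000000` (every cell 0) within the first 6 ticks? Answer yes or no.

0000001100  (fixed point — unchanged through tick 6)
tick 6 is 0000001100, still not uniform 0

no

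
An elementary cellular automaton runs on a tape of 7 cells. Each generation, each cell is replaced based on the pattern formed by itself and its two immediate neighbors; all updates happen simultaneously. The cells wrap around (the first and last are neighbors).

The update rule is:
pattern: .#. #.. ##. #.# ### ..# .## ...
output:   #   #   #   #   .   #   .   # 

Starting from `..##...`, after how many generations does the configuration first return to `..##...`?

14

generation 1: ##.####
generation 2: .##....
generation 3: #.#####
generation 4: ##.....
generation 5: .######
generation 6: #.....#
generation 7: ######.
generation 8: .....##
generation 9: #####.#
generation 10: ....##.
generation 11: ####.##
generation 12: ...##..
generation 13: ###.###
generation 14: ..##...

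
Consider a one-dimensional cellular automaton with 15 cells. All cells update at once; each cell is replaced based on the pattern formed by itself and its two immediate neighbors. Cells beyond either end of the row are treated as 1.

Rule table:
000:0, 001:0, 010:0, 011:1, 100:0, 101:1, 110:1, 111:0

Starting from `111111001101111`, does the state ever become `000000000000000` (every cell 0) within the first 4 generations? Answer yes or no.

generation 1: 000001001111000
generation 2: 000000001001000
generation 3: 000000000000000
all cells are 0 at generation 3

yes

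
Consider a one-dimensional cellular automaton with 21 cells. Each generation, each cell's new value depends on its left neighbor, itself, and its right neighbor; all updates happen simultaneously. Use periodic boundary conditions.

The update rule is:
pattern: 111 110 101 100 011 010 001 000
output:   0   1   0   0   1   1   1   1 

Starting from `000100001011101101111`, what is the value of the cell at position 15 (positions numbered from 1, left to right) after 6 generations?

011101111010101101001
010101001010101101011
010101011010101101011
010101011010101101011  (fixed point — unchanged through generation 6)
position 15 holds 1

1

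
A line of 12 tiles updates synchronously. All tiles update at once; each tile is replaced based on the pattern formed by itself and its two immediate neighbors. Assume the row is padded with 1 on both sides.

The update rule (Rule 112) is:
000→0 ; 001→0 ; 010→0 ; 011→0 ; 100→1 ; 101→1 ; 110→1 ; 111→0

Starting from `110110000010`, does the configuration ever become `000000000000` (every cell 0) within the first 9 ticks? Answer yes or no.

no

tick 1: 011011000001
tick 2: 101101100000
tick 3: 110110110000
tick 4: 011011011000
tick 5: 101101101100
tick 6: 110110110110
tick 7: 011011011011
tick 8: 101101101100  (repeats tick 5; period 3)
tick 9: 110110110110
tick 9 is 110110110110, still not uniform 0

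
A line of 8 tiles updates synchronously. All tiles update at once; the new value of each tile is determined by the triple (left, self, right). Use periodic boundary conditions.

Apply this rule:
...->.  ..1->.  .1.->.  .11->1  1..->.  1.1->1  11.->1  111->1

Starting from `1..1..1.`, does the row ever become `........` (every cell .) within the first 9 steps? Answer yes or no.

yes

.......1
........
all cells are . at step 2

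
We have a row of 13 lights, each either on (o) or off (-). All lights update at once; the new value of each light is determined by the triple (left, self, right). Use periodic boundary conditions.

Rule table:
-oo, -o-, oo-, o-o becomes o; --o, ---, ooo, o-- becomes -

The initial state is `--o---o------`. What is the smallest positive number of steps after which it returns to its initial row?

1

--o---o------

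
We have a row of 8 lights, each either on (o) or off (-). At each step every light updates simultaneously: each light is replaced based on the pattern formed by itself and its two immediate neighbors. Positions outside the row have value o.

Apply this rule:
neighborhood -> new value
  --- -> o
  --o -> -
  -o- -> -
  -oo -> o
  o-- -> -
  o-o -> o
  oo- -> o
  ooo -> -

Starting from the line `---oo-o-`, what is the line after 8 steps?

ooooo---

step 1: -o-ooo-o
step 2: o-oo-ooo
step 3: oooooo--
step 4: -----o--
step 5: -ooo----
step 6: oo-o-oo-
step 7: -oo-oooo
step 8: ooooo---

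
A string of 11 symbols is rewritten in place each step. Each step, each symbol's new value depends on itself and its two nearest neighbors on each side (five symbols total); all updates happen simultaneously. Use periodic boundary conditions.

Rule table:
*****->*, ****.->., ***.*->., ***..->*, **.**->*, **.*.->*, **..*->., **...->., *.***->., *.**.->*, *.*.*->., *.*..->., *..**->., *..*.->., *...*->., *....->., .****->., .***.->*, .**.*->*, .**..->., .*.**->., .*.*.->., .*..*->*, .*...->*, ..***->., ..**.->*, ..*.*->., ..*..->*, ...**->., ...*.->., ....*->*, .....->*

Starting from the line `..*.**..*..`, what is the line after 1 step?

*...*...**.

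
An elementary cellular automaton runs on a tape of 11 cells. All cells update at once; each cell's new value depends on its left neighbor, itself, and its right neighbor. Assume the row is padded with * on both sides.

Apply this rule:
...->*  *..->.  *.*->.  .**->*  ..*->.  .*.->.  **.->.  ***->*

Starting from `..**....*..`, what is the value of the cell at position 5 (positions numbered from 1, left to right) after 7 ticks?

..*..**....
.....*..**.
.***....*..
.**..**....
.*...*..**.
...*....*..
.*...**....
position 5 holds .

.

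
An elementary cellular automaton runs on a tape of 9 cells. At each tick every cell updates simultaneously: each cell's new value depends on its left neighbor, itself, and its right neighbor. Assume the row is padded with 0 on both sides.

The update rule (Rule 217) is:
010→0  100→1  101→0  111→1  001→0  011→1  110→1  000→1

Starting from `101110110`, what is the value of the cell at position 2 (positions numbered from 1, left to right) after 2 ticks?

0

001110111
101110111
position 2 holds 0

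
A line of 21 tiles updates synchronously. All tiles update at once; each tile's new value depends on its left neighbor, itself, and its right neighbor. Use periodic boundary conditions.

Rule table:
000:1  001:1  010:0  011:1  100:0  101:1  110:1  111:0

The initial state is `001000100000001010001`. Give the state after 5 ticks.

010011001111110100110
100111011000011001110
001101111011111011011
011111001110001111111
110001011010111000001

110001011010111000001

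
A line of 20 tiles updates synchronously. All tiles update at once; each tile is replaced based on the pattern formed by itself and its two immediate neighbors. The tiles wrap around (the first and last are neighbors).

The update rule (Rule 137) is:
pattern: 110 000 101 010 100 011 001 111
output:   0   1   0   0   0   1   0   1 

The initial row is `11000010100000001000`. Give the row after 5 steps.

step 1: 10011000001111100010
step 2: 00010011101111001000
step 3: 11000011001110000011
step 4: 10011010001100111011
step 5: 00010000101000110011

00010000101000110011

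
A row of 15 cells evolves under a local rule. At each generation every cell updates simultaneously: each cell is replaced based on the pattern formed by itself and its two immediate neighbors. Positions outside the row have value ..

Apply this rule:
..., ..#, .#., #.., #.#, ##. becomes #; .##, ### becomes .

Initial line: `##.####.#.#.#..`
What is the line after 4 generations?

.####.........#

.##...#########
#.####........#
##...##########
.####.........#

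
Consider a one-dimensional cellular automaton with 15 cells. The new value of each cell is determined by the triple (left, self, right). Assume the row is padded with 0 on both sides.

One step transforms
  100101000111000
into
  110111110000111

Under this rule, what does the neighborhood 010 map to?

At position 0 the neighborhood is 010; the next row has 1 there.

1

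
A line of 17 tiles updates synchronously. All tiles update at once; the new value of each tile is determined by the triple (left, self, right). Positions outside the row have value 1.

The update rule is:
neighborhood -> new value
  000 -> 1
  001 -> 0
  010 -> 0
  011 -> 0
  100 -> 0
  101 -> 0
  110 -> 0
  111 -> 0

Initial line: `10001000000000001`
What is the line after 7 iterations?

01100011111111110

00100011111111100
00001000000000000
01100011111111110
00001000000000000  (repeats iteration 2; period 2)
iteration 7: 01100011111111110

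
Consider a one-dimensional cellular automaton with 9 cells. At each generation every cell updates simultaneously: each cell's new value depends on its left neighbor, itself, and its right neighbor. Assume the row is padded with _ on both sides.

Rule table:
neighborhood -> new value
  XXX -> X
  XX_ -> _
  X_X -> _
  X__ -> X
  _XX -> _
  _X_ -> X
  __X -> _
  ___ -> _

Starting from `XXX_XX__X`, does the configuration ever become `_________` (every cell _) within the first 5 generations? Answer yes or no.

_X____X_X
_XX___X_X
___X__X_X
___XX_X_X
______X_X
generation 5 is ______X_X, still not uniform _

no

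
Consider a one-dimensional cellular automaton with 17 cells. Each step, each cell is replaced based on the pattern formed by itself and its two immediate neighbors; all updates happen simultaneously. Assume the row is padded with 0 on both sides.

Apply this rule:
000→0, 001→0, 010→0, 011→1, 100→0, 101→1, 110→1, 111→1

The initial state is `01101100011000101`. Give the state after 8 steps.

01111100011000000

01111100011000010
01111100011000000
01111100011000000  (fixed point — unchanged through step 8)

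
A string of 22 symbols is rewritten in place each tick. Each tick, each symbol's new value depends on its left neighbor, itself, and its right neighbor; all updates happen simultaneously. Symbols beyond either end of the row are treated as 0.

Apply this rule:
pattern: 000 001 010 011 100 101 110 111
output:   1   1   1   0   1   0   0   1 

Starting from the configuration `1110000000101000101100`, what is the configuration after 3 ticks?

0011011110111010001011

0101111111101111100011
1100111111000111011100
0011011110111010001011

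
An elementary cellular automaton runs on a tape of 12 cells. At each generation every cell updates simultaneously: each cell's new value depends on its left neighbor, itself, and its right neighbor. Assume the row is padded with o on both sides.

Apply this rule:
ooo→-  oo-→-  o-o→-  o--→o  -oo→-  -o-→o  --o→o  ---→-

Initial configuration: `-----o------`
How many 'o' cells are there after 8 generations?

o---ooo----o
-o-o---o--o-
-o-oo-ooooo-
-o----------
-oo--------o
---o------o-
o-ooo----oo-
-----o--o---
count of o: 2

2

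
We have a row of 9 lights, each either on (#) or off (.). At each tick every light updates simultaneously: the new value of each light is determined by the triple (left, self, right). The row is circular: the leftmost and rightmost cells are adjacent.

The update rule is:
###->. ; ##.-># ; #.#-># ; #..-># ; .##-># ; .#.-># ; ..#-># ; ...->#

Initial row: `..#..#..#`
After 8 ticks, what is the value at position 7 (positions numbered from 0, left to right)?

#########
.........
#########  (repeats tick 1; period 2)
tick 8: .........
position 7 holds .

.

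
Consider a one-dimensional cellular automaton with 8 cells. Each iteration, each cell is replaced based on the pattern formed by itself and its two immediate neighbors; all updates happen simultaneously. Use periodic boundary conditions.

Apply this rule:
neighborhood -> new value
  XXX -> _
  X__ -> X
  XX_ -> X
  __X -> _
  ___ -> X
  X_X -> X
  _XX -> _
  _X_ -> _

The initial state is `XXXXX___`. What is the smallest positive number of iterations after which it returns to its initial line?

iteration 1: ____XXX_
iteration 2: XXX___XX
iteration 3: __XXX___
iteration 4: X___XXXX
iteration 5: XXX_____
iteration 6: __XXXXX_
iteration 7: X_____XX
iteration 8: XXXXX___

8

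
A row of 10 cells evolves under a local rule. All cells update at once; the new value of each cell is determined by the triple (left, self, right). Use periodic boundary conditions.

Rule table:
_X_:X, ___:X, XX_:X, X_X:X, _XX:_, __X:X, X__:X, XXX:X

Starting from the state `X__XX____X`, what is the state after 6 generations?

XXX_XXXXX_
_XXX_XXXXX
X_XXX_XXXX
XX_XXX_XXX
XXX_XXX_XX
XXXX_XXX_X

XXXX_XXX_X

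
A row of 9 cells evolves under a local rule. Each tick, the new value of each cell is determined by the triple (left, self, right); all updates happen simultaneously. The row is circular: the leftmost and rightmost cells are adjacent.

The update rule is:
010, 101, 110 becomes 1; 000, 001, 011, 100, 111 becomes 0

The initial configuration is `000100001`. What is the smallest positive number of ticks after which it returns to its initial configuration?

000100001

1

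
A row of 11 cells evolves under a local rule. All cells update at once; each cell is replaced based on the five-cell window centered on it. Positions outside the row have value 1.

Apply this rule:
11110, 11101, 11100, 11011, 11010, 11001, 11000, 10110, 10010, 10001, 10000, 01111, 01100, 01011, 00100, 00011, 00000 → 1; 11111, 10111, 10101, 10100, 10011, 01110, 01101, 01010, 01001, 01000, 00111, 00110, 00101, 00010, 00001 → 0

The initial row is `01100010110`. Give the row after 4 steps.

01110001100

step 1: 11111001101
step 2: 00011100010
step 3: 11100111001
step 4: 01110001100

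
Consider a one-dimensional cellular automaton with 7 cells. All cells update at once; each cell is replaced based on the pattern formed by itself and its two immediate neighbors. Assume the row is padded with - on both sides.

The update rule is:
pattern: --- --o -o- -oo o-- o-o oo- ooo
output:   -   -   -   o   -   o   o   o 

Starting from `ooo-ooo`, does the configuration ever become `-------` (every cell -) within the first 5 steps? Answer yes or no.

no

ooooooo
ooooooo  (fixed point — unchanged through step 5)
step 5 is ooooooo, still not uniform -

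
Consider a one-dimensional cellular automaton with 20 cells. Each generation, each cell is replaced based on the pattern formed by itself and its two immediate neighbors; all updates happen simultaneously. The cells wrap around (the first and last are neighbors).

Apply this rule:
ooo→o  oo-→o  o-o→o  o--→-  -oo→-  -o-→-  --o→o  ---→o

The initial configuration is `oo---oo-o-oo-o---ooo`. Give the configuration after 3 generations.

oooo-oo-oo-o-o-o-oo-

oo-oo-oo-o-oo--oo-oo
ooo-oo-oo-o-o-o-oo-o
oooo-oo-oo-o-o-o-oo-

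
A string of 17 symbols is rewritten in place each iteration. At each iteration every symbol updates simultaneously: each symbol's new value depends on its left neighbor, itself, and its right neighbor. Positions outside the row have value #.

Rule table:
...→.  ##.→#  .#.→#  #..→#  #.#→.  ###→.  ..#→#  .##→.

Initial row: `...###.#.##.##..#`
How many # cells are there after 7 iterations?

#.#..#.#..#..###.
#.####.######..#.
#....#......####.
##..###....#...#.
.###..##..###.##.
...###.###..#..#.
#.#..#...#######.
count of #: 10

10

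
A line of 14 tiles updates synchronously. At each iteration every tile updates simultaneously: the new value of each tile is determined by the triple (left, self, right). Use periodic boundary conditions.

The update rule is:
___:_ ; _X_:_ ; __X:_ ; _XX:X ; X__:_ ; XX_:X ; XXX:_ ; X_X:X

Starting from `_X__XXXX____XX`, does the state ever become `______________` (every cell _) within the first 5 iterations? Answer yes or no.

X___X__X____XX
X___________X_
_____________X
______________
all cells are _ at iteration 4

yes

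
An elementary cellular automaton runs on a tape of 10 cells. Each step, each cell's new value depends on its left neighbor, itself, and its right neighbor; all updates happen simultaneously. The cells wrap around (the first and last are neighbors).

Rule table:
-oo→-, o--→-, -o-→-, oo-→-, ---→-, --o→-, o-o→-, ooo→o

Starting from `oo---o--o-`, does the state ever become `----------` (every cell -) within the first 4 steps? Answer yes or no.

----------
all cells are - at step 1

yes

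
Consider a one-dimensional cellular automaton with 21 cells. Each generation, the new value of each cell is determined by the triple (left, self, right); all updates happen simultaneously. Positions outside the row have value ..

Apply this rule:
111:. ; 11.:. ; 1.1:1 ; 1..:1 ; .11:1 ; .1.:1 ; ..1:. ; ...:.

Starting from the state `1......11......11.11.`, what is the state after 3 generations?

1111...1...1...1..11.

generation 1: 11.....1.1.....1.11.1
generation 2: 1.1....1111....111.11
generation 3: 1111...1...1...1..11.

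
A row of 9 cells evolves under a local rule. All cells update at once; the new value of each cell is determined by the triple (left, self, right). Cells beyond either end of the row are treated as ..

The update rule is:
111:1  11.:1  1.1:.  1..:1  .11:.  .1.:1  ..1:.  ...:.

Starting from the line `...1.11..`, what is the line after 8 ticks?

...1..11.
...11..11
....11..1
.....11.1
......1.1
......1.1  (fixed point — unchanged through tick 8)

......1.1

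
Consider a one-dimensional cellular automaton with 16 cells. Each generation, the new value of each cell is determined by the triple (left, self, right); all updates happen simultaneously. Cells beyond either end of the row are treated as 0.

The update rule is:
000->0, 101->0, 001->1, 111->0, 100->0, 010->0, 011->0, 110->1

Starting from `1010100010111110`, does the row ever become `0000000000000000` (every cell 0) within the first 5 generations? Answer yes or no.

0000000100000010
0000001000000100
0000010000001000
0000100000010000
0001000000100000
generation 5 is 0001000000100000, still not uniform 0

no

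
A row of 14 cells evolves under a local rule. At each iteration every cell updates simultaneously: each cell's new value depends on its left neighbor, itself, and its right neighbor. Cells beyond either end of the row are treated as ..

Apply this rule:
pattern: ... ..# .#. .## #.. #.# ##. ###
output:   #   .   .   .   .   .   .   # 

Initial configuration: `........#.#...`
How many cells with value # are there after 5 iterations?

#######.....##
.#####..###...
..###....#..##
#..#..##......
.........#####
count of #: 5

5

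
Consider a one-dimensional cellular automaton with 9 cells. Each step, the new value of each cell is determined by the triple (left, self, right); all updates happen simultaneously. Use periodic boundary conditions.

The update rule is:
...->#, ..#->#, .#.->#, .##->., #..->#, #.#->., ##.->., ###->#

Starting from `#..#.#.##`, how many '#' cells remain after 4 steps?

step 1: .###.#..#
step 2: ..#..####
step 3: #####.##.
step 4: .###.....
count of #: 3

3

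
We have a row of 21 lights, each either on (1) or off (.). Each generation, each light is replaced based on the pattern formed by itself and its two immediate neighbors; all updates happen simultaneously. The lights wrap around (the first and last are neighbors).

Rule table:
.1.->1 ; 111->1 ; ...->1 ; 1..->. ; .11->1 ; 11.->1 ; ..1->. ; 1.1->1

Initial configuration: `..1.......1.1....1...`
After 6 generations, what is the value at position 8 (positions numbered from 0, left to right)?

1.1.11111.111.11.1.11
111111111111111111111
111111111111111111111  (fixed point — unchanged through generation 6)
position 8 holds 1

1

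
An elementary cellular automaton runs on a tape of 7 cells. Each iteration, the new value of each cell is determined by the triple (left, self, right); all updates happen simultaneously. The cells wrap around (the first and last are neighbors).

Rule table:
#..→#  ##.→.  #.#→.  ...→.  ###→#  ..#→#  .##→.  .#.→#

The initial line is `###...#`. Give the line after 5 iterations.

..#...#

iteration 1: ##.#.#.
iteration 2: ...#.#.
iteration 3: ..##.##
iteration 4: ##.....
iteration 5: ..#...#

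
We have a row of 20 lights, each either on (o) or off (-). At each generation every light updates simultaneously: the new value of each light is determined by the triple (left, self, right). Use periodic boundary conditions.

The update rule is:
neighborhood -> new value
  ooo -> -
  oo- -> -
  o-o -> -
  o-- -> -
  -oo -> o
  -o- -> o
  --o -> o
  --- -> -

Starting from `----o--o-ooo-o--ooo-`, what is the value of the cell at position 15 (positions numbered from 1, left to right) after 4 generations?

---oo-oo-o---o-oo---
--oo--o--o--oo-o----
-oo--oo-oo-oo--o----
oo--oo--o--o--oo----
position 15 holds o

o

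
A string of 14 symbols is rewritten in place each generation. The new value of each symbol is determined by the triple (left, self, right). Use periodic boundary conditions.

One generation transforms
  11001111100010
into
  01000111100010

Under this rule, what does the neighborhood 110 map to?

At position 1 the neighborhood is 110; the next row has 1 there.

1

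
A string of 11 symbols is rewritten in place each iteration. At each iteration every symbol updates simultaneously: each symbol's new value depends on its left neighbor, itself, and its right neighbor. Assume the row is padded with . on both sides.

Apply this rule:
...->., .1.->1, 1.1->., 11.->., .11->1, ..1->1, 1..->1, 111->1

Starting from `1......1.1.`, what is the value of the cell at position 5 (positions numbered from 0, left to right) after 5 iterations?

1

11....11.11
1.1..11..1.
1.1111.1111
1.111..111.
1.11.1111.1
position 5 holds 1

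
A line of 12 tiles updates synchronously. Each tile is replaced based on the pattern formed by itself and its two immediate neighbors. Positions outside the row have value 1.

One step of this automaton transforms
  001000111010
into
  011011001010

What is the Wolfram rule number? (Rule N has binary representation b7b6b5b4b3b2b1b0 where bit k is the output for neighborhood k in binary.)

position 7: 111 → 0  (bit 7 = 0)
position 8: 110 → 1  (bit 6 = 1)
position 9: 101 → 0  (bit 5 = 0)
position 0: 100 → 0  (bit 4 = 0)
position 6: 011 → 0  (bit 3 = 0)
position 2: 010 → 1  (bit 2 = 1)
position 1: 001 → 1  (bit 1 = 1)
position 4: 000 → 1  (bit 0 = 1)
bits b7..b0 = 01000111 = 71

71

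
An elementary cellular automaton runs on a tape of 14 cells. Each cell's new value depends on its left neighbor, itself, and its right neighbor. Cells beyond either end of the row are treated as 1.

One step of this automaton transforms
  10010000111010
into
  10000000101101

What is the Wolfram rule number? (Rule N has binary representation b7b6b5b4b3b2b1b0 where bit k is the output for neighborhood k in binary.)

position 9: 111 → 0  (bit 7 = 0)
position 0: 110 → 1  (bit 6 = 1)
position 11: 101 → 1  (bit 5 = 1)
position 1: 100 → 0  (bit 4 = 0)
position 8: 011 → 1  (bit 3 = 1)
position 3: 010 → 0  (bit 2 = 0)
position 2: 001 → 0  (bit 1 = 0)
position 5: 000 → 0  (bit 0 = 0)
bits b7..b0 = 01101000 = 104

104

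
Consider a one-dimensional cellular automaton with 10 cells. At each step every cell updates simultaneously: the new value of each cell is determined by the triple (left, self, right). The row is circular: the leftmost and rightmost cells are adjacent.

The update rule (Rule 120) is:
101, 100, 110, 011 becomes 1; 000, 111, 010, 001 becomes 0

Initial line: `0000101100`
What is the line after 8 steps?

0010110001

0000011110
0000010011
1000001011
1100000110
1110000111
0011000100
0011100010
0010110001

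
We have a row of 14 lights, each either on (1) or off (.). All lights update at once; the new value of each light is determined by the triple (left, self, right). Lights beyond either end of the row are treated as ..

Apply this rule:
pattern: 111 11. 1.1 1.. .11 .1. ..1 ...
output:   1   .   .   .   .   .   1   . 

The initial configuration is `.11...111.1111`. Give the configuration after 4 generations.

1....1.1...11.
....1.....1...
...1.....1....
..1.....1.....

..1.....1.....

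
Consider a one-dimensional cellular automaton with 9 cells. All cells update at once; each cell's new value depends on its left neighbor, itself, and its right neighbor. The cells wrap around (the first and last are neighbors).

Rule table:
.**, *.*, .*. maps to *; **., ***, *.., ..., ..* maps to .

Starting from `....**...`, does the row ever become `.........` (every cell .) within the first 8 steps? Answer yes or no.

no

....*....
....*....  (fixed point — unchanged through step 8)
step 8 is ....*...., still not uniform .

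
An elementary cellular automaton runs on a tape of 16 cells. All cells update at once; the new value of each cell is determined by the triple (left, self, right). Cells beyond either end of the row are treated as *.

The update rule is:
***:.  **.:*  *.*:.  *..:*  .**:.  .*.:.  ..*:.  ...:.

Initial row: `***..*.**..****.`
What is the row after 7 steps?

**..**..**....*.

..**....**....*.
*..**....**.....
**..**....**....
.**..**....**...
..**..**....**..
*..**..**....**.
**..**..**....*.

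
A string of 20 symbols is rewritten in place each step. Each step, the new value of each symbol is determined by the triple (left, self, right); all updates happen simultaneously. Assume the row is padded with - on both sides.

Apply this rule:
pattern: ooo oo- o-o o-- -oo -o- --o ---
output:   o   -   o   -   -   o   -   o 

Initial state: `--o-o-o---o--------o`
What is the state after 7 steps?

step 1: o-ooooo-o-o-oooooo-o
step 2: oo-ooo-ooooo-oooo-oo
step 3: --o-o-o-ooo-o-oo-o--
step 4: o-oooooo-o-ooo--oo-o
step 5: oo-oooo-ooo-o-----oo
step 6: --o-oo-o-o-oo-ooo---
step 7: o-oo--ooooo--o-o--oo

o-oo--ooooo--o-o--oo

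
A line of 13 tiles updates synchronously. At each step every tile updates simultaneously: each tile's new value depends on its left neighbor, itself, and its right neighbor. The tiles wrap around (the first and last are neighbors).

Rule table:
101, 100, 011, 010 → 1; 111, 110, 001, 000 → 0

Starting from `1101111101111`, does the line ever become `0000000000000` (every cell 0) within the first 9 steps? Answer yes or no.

0011000011000
0010100010100
0011110011110
0010001010001
1011001111001
0110101000101
1101111100111
0011000010100
0010100011110
step 9 is 0010100011110, still not uniform 0

no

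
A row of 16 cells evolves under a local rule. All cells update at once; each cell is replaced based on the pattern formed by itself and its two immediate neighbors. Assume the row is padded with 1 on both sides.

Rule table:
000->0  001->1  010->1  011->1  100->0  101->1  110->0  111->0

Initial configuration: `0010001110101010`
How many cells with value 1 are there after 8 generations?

6

0110011001111111
1100110011000000
0001100110000001
0011001100000011
0110011000000110
1100110000001101
0001100000011011
0011000000110110
count of 1: 6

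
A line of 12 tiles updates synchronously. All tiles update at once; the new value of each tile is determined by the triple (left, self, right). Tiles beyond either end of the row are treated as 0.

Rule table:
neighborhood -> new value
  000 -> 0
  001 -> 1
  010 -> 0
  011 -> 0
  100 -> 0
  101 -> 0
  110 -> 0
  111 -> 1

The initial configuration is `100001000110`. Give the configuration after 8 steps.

step 1: 000010001000
step 2: 000100010000
step 3: 001000100000
step 4: 010001000000
step 5: 100010000000
step 6: 000100000000
step 7: 001000000000
step 8: 010000000000

010000000000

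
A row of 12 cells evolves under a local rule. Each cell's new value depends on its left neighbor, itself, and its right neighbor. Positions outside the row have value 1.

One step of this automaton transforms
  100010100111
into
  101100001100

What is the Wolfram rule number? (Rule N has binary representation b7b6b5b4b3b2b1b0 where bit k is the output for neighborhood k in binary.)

75

position 10: 111 → 0  (bit 7 = 0)
position 0: 110 → 1  (bit 6 = 1)
position 5: 101 → 0  (bit 5 = 0)
position 1: 100 → 0  (bit 4 = 0)
position 9: 011 → 1  (bit 3 = 1)
position 4: 010 → 0  (bit 2 = 0)
position 3: 001 → 1  (bit 1 = 1)
position 2: 000 → 1  (bit 0 = 1)
bits b7..b0 = 01001011 = 75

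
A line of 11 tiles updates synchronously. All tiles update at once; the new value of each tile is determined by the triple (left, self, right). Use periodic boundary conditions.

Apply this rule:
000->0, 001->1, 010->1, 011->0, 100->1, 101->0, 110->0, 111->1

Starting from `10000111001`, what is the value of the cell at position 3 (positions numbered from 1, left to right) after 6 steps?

0

01001010110
11111010001
11110011010
01101100010
10000010111
01000110011
position 3 holds 0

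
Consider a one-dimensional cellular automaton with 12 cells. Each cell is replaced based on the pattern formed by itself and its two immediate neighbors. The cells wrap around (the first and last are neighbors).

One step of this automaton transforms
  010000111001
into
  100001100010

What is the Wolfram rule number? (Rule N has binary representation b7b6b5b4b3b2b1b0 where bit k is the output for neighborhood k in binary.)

42

position 7: 111 → 0  (bit 7 = 0)
position 8: 110 → 0  (bit 6 = 0)
position 0: 101 → 1  (bit 5 = 1)
position 2: 100 → 0  (bit 4 = 0)
position 6: 011 → 1  (bit 3 = 1)
position 1: 010 → 0  (bit 2 = 0)
position 5: 001 → 1  (bit 1 = 1)
position 3: 000 → 0  (bit 0 = 0)
bits b7..b0 = 00101010 = 42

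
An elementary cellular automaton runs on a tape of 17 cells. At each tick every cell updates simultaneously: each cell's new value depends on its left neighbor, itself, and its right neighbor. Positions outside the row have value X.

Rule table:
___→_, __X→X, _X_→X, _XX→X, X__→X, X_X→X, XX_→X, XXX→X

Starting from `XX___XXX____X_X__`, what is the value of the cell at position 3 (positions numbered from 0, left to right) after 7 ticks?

X

XXX_XXXXX__XXXXXX
XXXXXXXXXXXXXXXXX
XXXXXXXXXXXXXXXXX  (fixed point — unchanged through tick 7)
position 3 holds X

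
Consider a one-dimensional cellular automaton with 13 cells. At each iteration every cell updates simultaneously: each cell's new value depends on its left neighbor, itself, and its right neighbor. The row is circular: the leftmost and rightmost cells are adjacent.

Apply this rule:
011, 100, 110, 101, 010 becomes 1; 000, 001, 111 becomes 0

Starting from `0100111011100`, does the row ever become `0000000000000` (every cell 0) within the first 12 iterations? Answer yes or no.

0110101110110
0111111011111
1100001110001
0110001011001
1111001111101
0001101000111
1001111100101
1101000110111
0111100111100
0100110100110
0110111110111
1111100011101
iteration 12 is 1111100011101, still not uniform 0

no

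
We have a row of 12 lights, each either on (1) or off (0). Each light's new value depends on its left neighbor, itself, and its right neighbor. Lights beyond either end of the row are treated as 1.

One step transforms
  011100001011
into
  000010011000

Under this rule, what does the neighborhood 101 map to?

0

At position 0 the neighborhood is 101; the next row has 0 there.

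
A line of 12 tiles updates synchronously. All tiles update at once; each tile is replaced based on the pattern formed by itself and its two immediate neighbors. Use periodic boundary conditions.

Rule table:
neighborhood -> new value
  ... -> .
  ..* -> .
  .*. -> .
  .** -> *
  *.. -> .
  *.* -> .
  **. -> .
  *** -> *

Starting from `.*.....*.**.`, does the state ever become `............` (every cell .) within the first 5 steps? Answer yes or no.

yes

.........*..
............
all cells are . at step 2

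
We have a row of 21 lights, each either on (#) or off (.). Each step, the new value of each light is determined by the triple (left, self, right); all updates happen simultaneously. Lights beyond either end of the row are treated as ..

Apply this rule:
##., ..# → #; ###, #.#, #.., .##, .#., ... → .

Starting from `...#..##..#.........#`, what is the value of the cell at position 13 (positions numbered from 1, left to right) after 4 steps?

..#..#.#.#.........#.
.#..#.............#..
#..#.............#...
..#.............#....
position 13 holds .

.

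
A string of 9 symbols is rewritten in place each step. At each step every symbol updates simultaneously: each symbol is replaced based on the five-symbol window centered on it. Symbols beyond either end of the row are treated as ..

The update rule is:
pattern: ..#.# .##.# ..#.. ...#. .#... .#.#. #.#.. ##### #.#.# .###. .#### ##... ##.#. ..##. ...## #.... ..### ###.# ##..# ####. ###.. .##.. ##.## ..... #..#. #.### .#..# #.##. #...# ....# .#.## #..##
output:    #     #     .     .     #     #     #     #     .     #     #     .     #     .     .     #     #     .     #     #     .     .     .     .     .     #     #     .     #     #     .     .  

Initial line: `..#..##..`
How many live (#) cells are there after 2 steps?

4

#..#....#
.#..###..
count of #: 4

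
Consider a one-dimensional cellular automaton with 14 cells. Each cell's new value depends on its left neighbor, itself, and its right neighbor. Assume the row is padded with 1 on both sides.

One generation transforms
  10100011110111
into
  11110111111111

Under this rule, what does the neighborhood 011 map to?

At position 6 the neighborhood is 011; the next row has 1 there.

1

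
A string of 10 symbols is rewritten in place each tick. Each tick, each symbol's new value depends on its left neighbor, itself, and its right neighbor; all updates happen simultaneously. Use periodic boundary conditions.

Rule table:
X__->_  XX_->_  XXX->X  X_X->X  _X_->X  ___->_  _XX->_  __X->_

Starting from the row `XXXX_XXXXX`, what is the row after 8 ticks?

XX_XXX_XXX

XXX_X_XXXX
XX_XXX_XXX
X_X_X_X_XX
_XXXXXXX_X
X_XXXXX_XX
_X_XXX_X_X
XXX_X_XXXX  (repeats tick 1; period 6)
tick 8: XX_XXX_XXX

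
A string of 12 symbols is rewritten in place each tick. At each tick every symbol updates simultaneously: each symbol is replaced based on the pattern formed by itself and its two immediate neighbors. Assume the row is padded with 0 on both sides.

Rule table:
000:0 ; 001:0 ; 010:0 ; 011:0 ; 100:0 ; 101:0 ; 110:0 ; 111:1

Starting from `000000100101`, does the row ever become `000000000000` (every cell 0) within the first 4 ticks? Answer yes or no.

yes

000000000000
all cells are 0 at tick 1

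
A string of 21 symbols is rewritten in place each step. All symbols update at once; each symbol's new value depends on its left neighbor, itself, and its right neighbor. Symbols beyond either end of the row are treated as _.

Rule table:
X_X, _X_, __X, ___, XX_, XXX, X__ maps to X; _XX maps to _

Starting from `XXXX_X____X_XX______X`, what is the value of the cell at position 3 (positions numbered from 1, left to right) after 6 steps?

_

_XXXXXXXXXXX_XXXXXXXX
X_XXXXXXXXXXX_XXXXXXX
XX_XXXXXXXXXXX_XXXXXX
_XX_XXXXXXXXXXX_XXXXX
X_XX_XXXXXXXXXXX_XXXX
XX_XX_XXXXXXXXXXX_XXX
position 3 holds _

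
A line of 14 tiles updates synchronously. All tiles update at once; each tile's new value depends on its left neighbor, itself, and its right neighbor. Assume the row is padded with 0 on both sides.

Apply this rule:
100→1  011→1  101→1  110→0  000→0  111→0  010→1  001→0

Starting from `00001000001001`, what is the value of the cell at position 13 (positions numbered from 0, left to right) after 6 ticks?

tick 1: 00001100001101
tick 2: 00001010001011
tick 3: 00001111001110
tick 4: 00001000101001
tick 5: 00001100111101
tick 6: 00001010100011
position 13 holds 1

1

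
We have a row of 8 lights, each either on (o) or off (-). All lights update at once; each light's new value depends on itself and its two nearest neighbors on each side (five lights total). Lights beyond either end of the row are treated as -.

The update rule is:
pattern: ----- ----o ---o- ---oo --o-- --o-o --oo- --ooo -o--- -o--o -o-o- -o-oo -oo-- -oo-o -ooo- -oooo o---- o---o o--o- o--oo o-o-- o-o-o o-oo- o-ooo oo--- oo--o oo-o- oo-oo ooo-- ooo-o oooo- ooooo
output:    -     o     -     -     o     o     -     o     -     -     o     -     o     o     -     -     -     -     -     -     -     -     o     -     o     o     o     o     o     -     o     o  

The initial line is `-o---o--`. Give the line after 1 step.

-o---o--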